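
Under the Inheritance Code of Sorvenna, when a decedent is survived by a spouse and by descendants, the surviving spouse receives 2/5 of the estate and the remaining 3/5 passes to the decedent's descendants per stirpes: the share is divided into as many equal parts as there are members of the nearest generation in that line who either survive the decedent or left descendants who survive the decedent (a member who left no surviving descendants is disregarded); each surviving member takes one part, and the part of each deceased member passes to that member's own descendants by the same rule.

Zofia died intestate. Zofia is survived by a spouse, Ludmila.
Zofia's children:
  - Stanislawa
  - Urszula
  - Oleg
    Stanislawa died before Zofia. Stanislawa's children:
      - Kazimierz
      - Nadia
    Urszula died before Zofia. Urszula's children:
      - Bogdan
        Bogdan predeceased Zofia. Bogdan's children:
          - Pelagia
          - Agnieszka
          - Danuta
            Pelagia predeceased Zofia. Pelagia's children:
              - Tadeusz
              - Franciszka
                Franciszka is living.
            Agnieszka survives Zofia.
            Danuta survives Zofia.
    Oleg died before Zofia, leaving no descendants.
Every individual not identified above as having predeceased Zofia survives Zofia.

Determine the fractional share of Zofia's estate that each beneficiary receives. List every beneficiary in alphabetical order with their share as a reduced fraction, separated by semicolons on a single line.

Ludmila, as surviving spouse, takes 2/5.
The remaining 3/5 passes to Zofia's descendants per stirpes.
Oleg left no surviving issue, so that branch lapses and is disregarded.
The 3/5 is divided into 2 equal shares of 3/10 among Stanislawa, Urszula.
Stanislawa predeceased; the 3/10 allotted to Stanislawa's branch passes to Stanislawa's issue by representation.
The 3/10 is divided into 2 equal shares of 3/20 among Kazimierz, Nadia.
Kazimierz is living and takes 3/20.
Nadia is living and takes 3/20.
Urszula predeceased; the 3/10 allotted to Urszula's branch passes to Urszula's issue by representation.
Bogdan's line is the sole branch at this level, so the full 3/10 passes to Bogdan's issue by representation.
The 3/10 is divided into 3 equal shares of 1/10 among Pelagia, Agnieszka, Danuta.
Pelagia predeceased; the 1/10 allotted to Pelagia's branch passes to Pelagia's issue by representation.
The 1/10 is divided into 2 equal shares of 1/20 among Tadeusz, Franciszka.
Tadeusz is living and takes 1/20.
Franciszka is living and takes 1/20.
Agnieszka is living and takes 1/10.
Danuta is living and takes 1/10.

Agnieszka 1/10; Danuta 1/10; Franciszka 1/20; Kazimierz 3/20; Ludmila 2/5; Nadia 3/20; Tadeusz 1/20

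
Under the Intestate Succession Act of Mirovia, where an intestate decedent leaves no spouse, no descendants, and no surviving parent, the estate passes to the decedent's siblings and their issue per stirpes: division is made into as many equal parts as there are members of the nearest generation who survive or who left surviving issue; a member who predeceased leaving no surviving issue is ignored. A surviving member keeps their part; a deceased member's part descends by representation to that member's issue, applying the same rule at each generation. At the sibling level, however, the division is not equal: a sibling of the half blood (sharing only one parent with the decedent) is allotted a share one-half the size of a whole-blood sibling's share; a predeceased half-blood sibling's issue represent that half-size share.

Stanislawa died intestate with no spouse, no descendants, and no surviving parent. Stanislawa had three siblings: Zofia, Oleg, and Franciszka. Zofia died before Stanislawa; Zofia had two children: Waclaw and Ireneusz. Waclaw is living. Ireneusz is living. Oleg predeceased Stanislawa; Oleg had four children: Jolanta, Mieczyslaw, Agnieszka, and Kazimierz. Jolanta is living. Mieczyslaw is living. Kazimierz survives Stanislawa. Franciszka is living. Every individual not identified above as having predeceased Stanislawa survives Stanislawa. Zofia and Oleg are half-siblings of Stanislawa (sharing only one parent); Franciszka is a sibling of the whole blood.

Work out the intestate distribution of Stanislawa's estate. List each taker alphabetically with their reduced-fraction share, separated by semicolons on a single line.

No spouse, descendants, or parent survives, so the estate passes to Stanislawa's siblings per stirpes.
Half-blood siblings count for one-half the weight of whole-blood siblings at the initial division.
Dividing 1 in proportion to weights (total weight 2): Zofia (weight 1/2) → 1/4; Oleg (weight 1/2) → 1/4; Franciszka (weight 1) → 1/2.
Zofia predeceased; the 1/4 allotted to Zofia's branch passes to Zofia's issue by representation.
The 1/4 is divided into 2 equal shares of 1/8 among Waclaw, Ireneusz.
Waclaw is living and takes 1/8.
Ireneusz is living and takes 1/8.
Oleg predeceased; the 1/4 allotted to Oleg's branch passes to Oleg's issue by representation.
The 1/4 is divided into 4 equal shares of 1/16 among Jolanta, Mieczyslaw, Agnieszka, Kazimierz.
Jolanta is living and takes 1/16.
Mieczyslaw is living and takes 1/16.
Agnieszka is living and takes 1/16.
Kazimierz is living and takes 1/16.
Franciszka is living and takes 1/2.

Agnieszka 1/16; Franciszka 1/2; Ireneusz 1/8; Jolanta 1/16; Kazimierz 1/16; Mieczyslaw 1/16; Waclaw 1/8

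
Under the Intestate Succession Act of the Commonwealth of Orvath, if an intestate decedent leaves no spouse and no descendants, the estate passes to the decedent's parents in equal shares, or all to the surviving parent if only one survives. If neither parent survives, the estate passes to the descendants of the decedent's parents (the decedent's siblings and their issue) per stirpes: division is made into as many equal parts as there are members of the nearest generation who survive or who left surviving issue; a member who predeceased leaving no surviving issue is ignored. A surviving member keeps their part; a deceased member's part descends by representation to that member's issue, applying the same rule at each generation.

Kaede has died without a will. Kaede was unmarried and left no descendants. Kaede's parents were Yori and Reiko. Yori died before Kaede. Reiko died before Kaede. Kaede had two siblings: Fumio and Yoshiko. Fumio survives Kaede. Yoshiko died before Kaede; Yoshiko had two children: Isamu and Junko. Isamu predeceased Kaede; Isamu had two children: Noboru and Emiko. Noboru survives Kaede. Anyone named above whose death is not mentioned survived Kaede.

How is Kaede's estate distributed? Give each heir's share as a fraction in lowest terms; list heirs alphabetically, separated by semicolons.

Emiko 1/8; Fumio 1/2; Junko 1/4; Noboru 1/8

Neither parent survives and there are no descendants, so the estate passes to Kaede's siblings and their issue per stirpes.
The estate is divided into 2 equal shares of 1/2 among Fumio, Yoshiko.
Fumio is living and takes 1/2.
Yoshiko predeceased; the 1/2 allotted to Yoshiko's branch passes to Yoshiko's issue by representation.
The 1/2 is divided into 2 equal shares of 1/4 among Isamu, Junko.
Isamu predeceased; the 1/4 allotted to Isamu's branch passes to Isamu's issue by representation.
The 1/4 is divided into 2 equal shares of 1/8 among Noboru, Emiko.
Noboru is living and takes 1/8.
Emiko is living and takes 1/8.
Junko is living and takes 1/4.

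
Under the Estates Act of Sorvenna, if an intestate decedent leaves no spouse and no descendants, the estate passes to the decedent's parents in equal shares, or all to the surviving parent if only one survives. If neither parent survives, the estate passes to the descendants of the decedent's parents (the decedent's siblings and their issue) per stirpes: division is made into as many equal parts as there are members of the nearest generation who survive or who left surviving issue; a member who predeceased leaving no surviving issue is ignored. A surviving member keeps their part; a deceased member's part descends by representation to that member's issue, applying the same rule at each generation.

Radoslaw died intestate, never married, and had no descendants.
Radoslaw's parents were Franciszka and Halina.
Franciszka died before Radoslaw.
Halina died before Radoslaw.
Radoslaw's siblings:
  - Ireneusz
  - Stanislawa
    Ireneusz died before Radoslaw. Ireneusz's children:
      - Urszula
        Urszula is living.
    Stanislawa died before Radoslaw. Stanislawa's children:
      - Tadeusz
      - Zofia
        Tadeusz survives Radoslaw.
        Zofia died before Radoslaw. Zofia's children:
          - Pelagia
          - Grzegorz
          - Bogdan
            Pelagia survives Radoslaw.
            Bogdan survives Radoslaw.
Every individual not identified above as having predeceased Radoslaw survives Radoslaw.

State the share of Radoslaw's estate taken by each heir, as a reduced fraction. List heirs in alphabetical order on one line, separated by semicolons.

Bogdan 1/12; Grzegorz 1/12; Pelagia 1/12; Tadeusz 1/4; Urszula 1/2

Neither parent survives and there are no descendants, so the estate passes to Radoslaw's siblings and their issue per stirpes.
The estate is divided into 2 equal shares of 1/2 among Ireneusz, Stanislawa.
Ireneusz predeceased; the 1/2 allotted to Ireneusz's branch passes to Ireneusz's issue by representation.
Urszula is the sole taker at this level and receives the full 1/2.
Stanislawa predeceased; the 1/2 allotted to Stanislawa's branch passes to Stanislawa's issue by representation.
The 1/2 is divided into 2 equal shares of 1/4 among Tadeusz, Zofia.
Tadeusz is living and takes 1/4.
Zofia predeceased; the 1/4 allotted to Zofia's branch passes to Zofia's issue by representation.
The 1/4 is divided into 3 equal shares of 1/12 among Pelagia, Grzegorz, Bogdan.
Pelagia is living and takes 1/12.
Grzegorz is living and takes 1/12.
Bogdan is living and takes 1/12.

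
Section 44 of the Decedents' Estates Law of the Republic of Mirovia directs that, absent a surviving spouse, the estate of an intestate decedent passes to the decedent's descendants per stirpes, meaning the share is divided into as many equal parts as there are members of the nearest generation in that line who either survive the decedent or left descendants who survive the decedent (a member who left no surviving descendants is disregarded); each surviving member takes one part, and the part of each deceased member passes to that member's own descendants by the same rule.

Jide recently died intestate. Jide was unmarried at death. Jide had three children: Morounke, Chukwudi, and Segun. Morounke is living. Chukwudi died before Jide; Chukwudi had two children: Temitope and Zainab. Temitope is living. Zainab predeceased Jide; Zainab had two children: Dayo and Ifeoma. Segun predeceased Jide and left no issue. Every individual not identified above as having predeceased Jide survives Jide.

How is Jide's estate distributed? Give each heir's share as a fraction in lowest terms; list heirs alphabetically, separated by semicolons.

There is no surviving spouse, so the entire estate passes to Jide's descendants per stirpes.
Segun left no surviving issue, so that branch lapses and is disregarded.
The estate is divided into 2 equal shares of 1/2 among Morounke, Chukwudi.
Morounke is living and takes 1/2.
Chukwudi predeceased; the 1/2 allotted to Chukwudi's branch passes to Chukwudi's issue by representation.
The 1/2 is divided into 2 equal shares of 1/4 among Temitope, Zainab.
Temitope is living and takes 1/4.
Zainab predeceased; the 1/4 allotted to Zainab's branch passes to Zainab's issue by representation.
The 1/4 is divided into 2 equal shares of 1/8 among Dayo, Ifeoma.
Dayo is living and takes 1/8.
Ifeoma is living and takes 1/8.

Dayo 1/8; Ifeoma 1/8; Morounke 1/2; Temitope 1/4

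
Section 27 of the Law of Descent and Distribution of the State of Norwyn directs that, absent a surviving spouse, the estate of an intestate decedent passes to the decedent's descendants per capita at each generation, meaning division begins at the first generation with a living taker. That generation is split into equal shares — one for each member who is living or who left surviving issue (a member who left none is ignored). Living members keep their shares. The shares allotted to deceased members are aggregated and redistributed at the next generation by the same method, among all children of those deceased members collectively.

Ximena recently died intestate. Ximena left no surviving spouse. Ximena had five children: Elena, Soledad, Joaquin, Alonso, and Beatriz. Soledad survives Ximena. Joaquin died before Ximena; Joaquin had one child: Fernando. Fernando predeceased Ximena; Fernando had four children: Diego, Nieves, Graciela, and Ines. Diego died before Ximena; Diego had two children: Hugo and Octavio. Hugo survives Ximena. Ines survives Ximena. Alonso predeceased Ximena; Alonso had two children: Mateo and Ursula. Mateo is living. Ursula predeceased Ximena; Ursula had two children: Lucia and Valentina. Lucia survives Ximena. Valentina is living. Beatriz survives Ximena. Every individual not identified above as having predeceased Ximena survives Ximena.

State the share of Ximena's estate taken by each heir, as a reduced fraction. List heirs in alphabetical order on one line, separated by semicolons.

There is no surviving spouse, so the entire estate passes to Ximena's descendants per capita at each generation.
At generation 1 (Elena, Soledad, Joaquin, Alonso, Beatriz) there are 5 shares of (1)/5 = 1/5 each.
Living: Elena, Soledad, and Beatriz — each takes 1/5.
Deceased: Joaquin and Alonso. Their combined 2/5 is pooled and carried to generation 2.
At generation 2 (Fernando, Mateo, Ursula) there are 3 shares of (2/5)/3 = 2/15 each.
Living: Mateo — each takes 2/15.
Deceased: Fernando and Ursula. Their combined 4/15 is pooled and carried to generation 3.
At generation 3 (Diego, Nieves, Graciela, Ines, Lucia, Valentina) there are 6 shares of (4/15)/6 = 2/45 each.
Living: Nieves, Graciela, Ines, Lucia, and Valentina — each takes 2/45.
Deceased: Diego. That 2/45 share is carried to generation 4.
At generation 4 (Hugo, Octavio) there are 2 shares of (2/45)/2 = 1/45 each.
Living: Hugo and Octavio — each takes 1/45.

Beatriz 1/5; Elena 1/5; Graciela 2/45; Hugo 1/45; Ines 2/45; Lucia 2/45; Mateo 2/15; Nieves 2/45; Octavio 1/45; Soledad 1/5; Valentina 2/45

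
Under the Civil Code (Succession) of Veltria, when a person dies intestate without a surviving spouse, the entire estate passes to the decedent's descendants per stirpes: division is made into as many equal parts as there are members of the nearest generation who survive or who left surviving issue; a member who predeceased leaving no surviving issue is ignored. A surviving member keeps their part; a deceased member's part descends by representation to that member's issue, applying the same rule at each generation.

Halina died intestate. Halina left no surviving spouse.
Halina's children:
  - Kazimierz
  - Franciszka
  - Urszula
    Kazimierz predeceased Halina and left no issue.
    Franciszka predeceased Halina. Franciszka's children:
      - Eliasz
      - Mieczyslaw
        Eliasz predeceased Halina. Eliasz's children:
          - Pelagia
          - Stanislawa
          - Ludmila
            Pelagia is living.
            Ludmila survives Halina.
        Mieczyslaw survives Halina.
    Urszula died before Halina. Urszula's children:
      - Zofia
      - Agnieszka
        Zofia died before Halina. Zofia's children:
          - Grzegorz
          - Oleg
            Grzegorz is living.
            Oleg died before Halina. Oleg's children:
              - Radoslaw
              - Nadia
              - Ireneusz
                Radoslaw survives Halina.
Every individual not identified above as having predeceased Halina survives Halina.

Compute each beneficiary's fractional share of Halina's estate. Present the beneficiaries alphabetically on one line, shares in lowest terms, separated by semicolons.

There is no surviving spouse, so the entire estate passes to Halina's descendants per stirpes.
Kazimierz left no surviving issue, so that branch lapses and is disregarded.
The estate is divided into 2 equal shares of 1/2 among Franciszka, Urszula.
Franciszka predeceased; the 1/2 allotted to Franciszka's branch passes to Franciszka's issue by representation.
The 1/2 is divided into 2 equal shares of 1/4 among Eliasz, Mieczyslaw.
Eliasz predeceased; the 1/4 allotted to Eliasz's branch passes to Eliasz's issue by representation.
The 1/4 is divided into 3 equal shares of 1/12 among Pelagia, Stanislawa, Ludmila.
Pelagia is living and takes 1/12.
Stanislawa is living and takes 1/12.
Ludmila is living and takes 1/12.
Mieczyslaw is living and takes 1/4.
Urszula predeceased; the 1/2 allotted to Urszula's branch passes to Urszula's issue by representation.
The 1/2 is divided into 2 equal shares of 1/4 among Zofia, Agnieszka.
Zofia predeceased; the 1/4 allotted to Zofia's branch passes to Zofia's issue by representation.
The 1/4 is divided into 2 equal shares of 1/8 among Grzegorz, Oleg.
Grzegorz is living and takes 1/8.
Oleg predeceased; the 1/8 allotted to Oleg's branch passes to Oleg's issue by representation.
The 1/8 is divided into 3 equal shares of 1/24 among Radoslaw, Nadia, Ireneusz.
Radoslaw is living and takes 1/24.
Nadia is living and takes 1/24.
Ireneusz is living and takes 1/24.
Agnieszka is living and takes 1/4.

Agnieszka 1/4; Grzegorz 1/8; Ireneusz 1/24; Ludmila 1/12; Mieczyslaw 1/4; Nadia 1/24; Pelagia 1/12; Radoslaw 1/24; Stanislawa 1/12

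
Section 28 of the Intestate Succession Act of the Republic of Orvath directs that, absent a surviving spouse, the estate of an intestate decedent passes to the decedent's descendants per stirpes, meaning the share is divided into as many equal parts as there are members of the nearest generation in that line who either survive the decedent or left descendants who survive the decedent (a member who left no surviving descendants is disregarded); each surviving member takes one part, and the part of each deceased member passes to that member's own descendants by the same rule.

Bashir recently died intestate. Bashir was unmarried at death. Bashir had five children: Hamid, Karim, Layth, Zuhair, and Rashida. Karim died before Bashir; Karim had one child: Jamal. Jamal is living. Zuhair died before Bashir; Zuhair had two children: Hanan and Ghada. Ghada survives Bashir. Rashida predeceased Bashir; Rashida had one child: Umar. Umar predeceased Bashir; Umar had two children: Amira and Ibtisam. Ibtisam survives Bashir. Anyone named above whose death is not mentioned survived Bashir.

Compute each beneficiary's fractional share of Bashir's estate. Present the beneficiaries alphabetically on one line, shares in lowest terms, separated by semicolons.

There is no surviving spouse, so the entire estate passes to Bashir's descendants per stirpes.
The estate is divided into 5 equal shares of 1/5 among Hamid, Karim, Layth, Zuhair, Rashida.
Hamid is living and takes 1/5.
Karim predeceased; the 1/5 allotted to Karim's branch passes to Karim's issue by representation.
Jamal is the sole taker at this level and receives the full 1/5.
Layth is living and takes 1/5.
Zuhair predeceased; the 1/5 allotted to Zuhair's branch passes to Zuhair's issue by representation.
The 1/5 is divided into 2 equal shares of 1/10 among Hanan, Ghada.
Hanan is living and takes 1/10.
Ghada is living and takes 1/10.
Rashida predeceased; the 1/5 allotted to Rashida's branch passes to Rashida's issue by representation.
Umar's line is the sole branch at this level, so the full 1/5 passes to Umar's issue by representation.
The 1/5 is divided into 2 equal shares of 1/10 among Amira, Ibtisam.
Amira is living and takes 1/10.
Ibtisam is living and takes 1/10.

Amira 1/10; Ghada 1/10; Hamid 1/5; Hanan 1/10; Ibtisam 1/10; Jamal 1/5; Layth 1/5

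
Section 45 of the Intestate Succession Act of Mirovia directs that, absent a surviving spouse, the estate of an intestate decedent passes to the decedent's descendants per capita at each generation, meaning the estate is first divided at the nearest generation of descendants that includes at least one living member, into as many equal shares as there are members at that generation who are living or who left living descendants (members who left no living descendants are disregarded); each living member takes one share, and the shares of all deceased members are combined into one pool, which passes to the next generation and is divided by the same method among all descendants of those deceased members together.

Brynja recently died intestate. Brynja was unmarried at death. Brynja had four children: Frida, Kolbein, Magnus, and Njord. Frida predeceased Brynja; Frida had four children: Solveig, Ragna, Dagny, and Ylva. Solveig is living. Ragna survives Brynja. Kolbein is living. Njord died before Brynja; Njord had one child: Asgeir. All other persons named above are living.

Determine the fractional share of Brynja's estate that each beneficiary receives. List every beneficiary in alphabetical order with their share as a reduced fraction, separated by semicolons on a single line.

There is no surviving spouse, so the entire estate passes to Brynja's descendants per capita at each generation.
At generation 1 (Frida, Kolbein, Magnus, Njord) there are 4 shares of (1)/4 = 1/4 each.
Living: Kolbein and Magnus — each takes 1/4.
Deceased: Frida and Njord. Their combined 1/2 is pooled and carried to generation 2.
At generation 2 (Solveig, Ragna, Dagny, Ylva, Asgeir) there are 5 shares of (1/2)/5 = 1/10 each.
Living: Solveig, Ragna, Dagny, Ylva, and Asgeir — each takes 1/10.

Asgeir 1/10; Dagny 1/10; Kolbein 1/4; Magnus 1/4; Ragna 1/10; Solveig 1/10; Ylva 1/10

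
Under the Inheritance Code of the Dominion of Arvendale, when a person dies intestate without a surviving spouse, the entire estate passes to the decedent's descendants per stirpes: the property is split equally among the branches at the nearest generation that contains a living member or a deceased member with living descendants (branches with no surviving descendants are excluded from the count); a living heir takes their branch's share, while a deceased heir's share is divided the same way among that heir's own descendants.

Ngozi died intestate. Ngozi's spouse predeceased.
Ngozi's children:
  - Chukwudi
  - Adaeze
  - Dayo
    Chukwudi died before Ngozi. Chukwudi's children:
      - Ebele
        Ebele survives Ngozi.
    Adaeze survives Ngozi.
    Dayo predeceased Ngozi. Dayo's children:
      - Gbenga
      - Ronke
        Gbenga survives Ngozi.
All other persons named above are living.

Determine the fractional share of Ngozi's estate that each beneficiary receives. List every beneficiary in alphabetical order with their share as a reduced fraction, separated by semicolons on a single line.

Adaeze 1/3; Ebele 1/3; Gbenga 1/6; Ronke 1/6

There is no surviving spouse, so the entire estate passes to Ngozi's descendants per stirpes.
The estate is divided into 3 equal shares of 1/3 among Chukwudi, Adaeze, Dayo.
Chukwudi predeceased; the 1/3 allotted to Chukwudi's branch passes to Chukwudi's issue by representation.
Ebele is the sole taker at this level and receives the full 1/3.
Adaeze is living and takes 1/3.
Dayo predeceased; the 1/3 allotted to Dayo's branch passes to Dayo's issue by representation.
The 1/3 is divided into 2 equal shares of 1/6 among Gbenga, Ronke.
Gbenga is living and takes 1/6.
Ronke is living and takes 1/6.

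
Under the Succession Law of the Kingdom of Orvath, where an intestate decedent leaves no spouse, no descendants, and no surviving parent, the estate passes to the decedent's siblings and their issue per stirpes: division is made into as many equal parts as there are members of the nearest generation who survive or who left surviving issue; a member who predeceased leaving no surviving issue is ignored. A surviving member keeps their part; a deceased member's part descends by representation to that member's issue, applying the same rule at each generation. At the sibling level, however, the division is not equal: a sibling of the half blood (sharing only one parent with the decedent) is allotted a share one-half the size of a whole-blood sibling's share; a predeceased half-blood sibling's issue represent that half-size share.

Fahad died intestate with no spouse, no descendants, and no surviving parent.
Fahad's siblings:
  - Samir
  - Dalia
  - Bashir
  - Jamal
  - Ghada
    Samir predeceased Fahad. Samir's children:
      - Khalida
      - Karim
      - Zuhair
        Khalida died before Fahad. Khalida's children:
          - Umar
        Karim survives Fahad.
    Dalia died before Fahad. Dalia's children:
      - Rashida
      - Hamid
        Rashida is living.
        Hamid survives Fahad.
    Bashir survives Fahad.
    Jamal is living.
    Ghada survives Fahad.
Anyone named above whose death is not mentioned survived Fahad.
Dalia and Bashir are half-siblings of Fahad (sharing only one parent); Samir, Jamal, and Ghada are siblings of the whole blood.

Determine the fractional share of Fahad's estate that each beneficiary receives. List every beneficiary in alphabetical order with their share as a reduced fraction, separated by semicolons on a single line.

No spouse, descendants, or parent survives, so the estate passes to Fahad's siblings per stirpes.
Half-blood siblings count for one-half the weight of whole-blood siblings at the initial division.
Dividing 1 in proportion to weights (total weight 4): Samir (weight 1) → 1/4; Dalia (weight 1/2) → 1/8; Bashir (weight 1/2) → 1/8; Jamal (weight 1) → 1/4; Ghada (weight 1) → 1/4.
Samir predeceased; the 1/4 allotted to Samir's branch passes to Samir's issue by representation.
The 1/4 is divided into 3 equal shares of 1/12 among Khalida, Karim, Zuhair.
Khalida predeceased; the 1/12 allotted to Khalida's branch passes to Khalida's issue by representation.
Umar is the sole taker at this level and receives the full 1/12.
Karim is living and takes 1/12.
Zuhair is living and takes 1/12.
Dalia predeceased; the 1/8 allotted to Dalia's branch passes to Dalia's issue by representation.
The 1/8 is divided into 2 equal shares of 1/16 among Rashida, Hamid.
Rashida is living and takes 1/16.
Hamid is living and takes 1/16.
Bashir is living and takes 1/8.
Jamal is living and takes 1/4.
Ghada is living and takes 1/4.

Bashir 1/8; Ghada 1/4; Hamid 1/16; Jamal 1/4; Karim 1/12; Rashida 1/16; Umar 1/12; Zuhair 1/12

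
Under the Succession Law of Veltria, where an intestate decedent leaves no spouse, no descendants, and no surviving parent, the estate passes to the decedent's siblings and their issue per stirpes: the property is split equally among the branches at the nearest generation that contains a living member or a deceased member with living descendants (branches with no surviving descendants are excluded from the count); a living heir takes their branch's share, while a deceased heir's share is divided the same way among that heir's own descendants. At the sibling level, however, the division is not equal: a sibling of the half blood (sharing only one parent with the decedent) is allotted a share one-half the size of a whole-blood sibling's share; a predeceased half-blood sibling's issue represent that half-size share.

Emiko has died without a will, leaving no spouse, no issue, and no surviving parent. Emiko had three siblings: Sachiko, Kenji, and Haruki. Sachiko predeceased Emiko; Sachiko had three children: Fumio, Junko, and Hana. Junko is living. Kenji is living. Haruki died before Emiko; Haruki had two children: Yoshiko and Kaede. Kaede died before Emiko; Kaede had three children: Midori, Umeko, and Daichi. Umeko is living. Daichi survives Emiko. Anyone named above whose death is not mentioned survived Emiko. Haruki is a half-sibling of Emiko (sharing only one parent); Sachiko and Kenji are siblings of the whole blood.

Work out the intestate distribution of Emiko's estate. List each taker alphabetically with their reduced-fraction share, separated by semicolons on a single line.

No spouse, descendants, or parent survives, so the estate passes to Emiko's siblings per stirpes.
Half-blood siblings count for one-half the weight of whole-blood siblings at the initial division.
Dividing 1 in proportion to weights (total weight 5/2): Sachiko (weight 1) → 2/5; Kenji (weight 1) → 2/5; Haruki (weight 1/2) → 1/5.
Sachiko predeceased; the 2/5 allotted to Sachiko's branch passes to Sachiko's issue by representation.
The 2/5 is divided into 3 equal shares of 2/15 among Fumio, Junko, Hana.
Fumio is living and takes 2/15.
Junko is living and takes 2/15.
Hana is living and takes 2/15.
Kenji is living and takes 2/5.
Haruki predeceased; the 1/5 allotted to Haruki's branch passes to Haruki's issue by representation.
The 1/5 is divided into 2 equal shares of 1/10 among Yoshiko, Kaede.
Yoshiko is living and takes 1/10.
Kaede predeceased; the 1/10 allotted to Kaede's branch passes to Kaede's issue by representation.
The 1/10 is divided into 3 equal shares of 1/30 among Midori, Umeko, Daichi.
Midori is living and takes 1/30.
Umeko is living and takes 1/30.
Daichi is living and takes 1/30.

Daichi 1/30; Fumio 2/15; Hana 2/15; Junko 2/15; Kenji 2/5; Midori 1/30; Umeko 1/30; Yoshiko 1/10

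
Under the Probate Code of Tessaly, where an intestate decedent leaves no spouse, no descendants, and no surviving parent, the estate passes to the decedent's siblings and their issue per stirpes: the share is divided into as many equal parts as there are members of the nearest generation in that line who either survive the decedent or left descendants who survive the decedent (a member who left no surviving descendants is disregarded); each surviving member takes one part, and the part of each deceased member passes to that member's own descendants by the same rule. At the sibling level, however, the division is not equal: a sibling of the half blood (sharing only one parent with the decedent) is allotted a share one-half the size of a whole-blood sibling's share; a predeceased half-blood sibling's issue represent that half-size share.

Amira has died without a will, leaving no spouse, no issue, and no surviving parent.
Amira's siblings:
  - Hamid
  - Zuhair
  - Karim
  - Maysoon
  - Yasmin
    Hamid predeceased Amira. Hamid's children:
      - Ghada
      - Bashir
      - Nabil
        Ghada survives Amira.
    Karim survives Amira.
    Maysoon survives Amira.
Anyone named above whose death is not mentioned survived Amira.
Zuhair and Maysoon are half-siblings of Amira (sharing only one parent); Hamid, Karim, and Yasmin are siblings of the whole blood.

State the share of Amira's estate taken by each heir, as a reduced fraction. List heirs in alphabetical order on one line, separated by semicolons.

Bashir 1/12; Ghada 1/12; Karim 1/4; Maysoon 1/8; Nabil 1/12; Yasmin 1/4; Zuhair 1/8

No spouse, descendants, or parent survives, so the estate passes to Amira's siblings per stirpes.
Half-blood siblings count for one-half the weight of whole-blood siblings at the initial division.
Dividing 1 in proportion to weights (total weight 4): Hamid (weight 1) → 1/4; Zuhair (weight 1/2) → 1/8; Karim (weight 1) → 1/4; Maysoon (weight 1/2) → 1/8; Yasmin (weight 1) → 1/4.
Hamid predeceased; the 1/4 allotted to Hamid's branch passes to Hamid's issue by representation.
The 1/4 is divided into 3 equal shares of 1/12 among Ghada, Bashir, Nabil.
Ghada is living and takes 1/12.
Bashir is living and takes 1/12.
Nabil is living and takes 1/12.
Zuhair is living and takes 1/8.
Karim is living and takes 1/4.
Maysoon is living and takes 1/8.
Yasmin is living and takes 1/4.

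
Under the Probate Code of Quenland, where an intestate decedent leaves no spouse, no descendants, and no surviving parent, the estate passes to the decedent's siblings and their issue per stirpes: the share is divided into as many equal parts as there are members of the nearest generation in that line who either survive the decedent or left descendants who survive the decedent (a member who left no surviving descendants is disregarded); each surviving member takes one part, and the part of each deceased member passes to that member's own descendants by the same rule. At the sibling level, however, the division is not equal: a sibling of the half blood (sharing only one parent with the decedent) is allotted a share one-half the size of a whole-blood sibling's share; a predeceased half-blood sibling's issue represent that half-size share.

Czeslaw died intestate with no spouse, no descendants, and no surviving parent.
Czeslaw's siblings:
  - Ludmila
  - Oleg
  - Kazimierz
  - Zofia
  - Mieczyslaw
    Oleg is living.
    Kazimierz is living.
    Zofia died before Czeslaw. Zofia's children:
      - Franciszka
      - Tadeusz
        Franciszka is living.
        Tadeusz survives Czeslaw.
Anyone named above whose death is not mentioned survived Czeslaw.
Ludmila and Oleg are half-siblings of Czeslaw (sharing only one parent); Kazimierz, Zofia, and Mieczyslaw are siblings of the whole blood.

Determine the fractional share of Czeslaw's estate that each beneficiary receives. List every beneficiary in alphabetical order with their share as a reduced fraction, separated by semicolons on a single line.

Franciszka 1/8; Kazimierz 1/4; Ludmila 1/8; Mieczyslaw 1/4; Oleg 1/8; Tadeusz 1/8

No spouse, descendants, or parent survives, so the estate passes to Czeslaw's siblings per stirpes.
Half-blood siblings count for one-half the weight of whole-blood siblings at the initial division.
Dividing 1 in proportion to weights (total weight 4): Ludmila (weight 1/2) → 1/8; Oleg (weight 1/2) → 1/8; Kazimierz (weight 1) → 1/4; Zofia (weight 1) → 1/4; Mieczyslaw (weight 1) → 1/4.
Ludmila is living and takes 1/8.
Oleg is living and takes 1/8.
Kazimierz is living and takes 1/4.
Zofia predeceased; the 1/4 allotted to Zofia's branch passes to Zofia's issue by representation.
The 1/4 is divided into 2 equal shares of 1/8 among Franciszka, Tadeusz.
Franciszka is living and takes 1/8.
Tadeusz is living and takes 1/8.
Mieczyslaw is living and takes 1/4.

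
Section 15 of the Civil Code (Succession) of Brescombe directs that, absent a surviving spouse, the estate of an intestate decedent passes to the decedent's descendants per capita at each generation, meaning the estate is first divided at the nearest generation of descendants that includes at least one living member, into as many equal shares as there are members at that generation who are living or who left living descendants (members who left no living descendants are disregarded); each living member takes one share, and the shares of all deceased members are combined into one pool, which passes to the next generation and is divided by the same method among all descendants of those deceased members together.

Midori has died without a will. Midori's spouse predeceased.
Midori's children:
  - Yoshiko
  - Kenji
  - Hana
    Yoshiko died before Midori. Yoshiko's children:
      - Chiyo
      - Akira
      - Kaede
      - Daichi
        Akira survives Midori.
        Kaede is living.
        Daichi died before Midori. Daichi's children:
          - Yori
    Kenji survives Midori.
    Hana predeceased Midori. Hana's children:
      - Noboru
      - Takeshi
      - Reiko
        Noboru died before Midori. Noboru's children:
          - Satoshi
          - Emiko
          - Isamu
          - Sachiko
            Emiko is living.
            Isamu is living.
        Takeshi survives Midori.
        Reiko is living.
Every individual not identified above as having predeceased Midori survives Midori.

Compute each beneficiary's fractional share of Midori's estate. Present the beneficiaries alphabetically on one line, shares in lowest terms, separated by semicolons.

Akira 2/21; Chiyo 2/21; Emiko 4/105; Isamu 4/105; Kaede 2/21; Kenji 1/3; Reiko 2/21; Sachiko 4/105; Satoshi 4/105; Takeshi 2/21; Yori 4/105

There is no surviving spouse, so the entire estate passes to Midori's descendants per capita at each generation.
At generation 1 (Yoshiko, Kenji, Hana) there are 3 shares of (1)/3 = 1/3 each.
Living: Kenji — each takes 1/3.
Deceased: Yoshiko and Hana. Their combined 2/3 is pooled and carried to generation 2.
At generation 2 (Chiyo, Akira, Kaede, Daichi, Noboru, Takeshi, Reiko) there are 7 shares of (2/3)/7 = 2/21 each.
Living: Chiyo, Akira, Kaede, Takeshi, and Reiko — each takes 2/21.
Deceased: Daichi and Noboru. Their combined 4/21 is pooled and carried to generation 3.
At generation 3 (Yori, Satoshi, Emiko, Isamu, Sachiko) there are 5 shares of (4/21)/5 = 4/105 each.
Living: Yori, Satoshi, Emiko, Isamu, and Sachiko — each takes 4/105.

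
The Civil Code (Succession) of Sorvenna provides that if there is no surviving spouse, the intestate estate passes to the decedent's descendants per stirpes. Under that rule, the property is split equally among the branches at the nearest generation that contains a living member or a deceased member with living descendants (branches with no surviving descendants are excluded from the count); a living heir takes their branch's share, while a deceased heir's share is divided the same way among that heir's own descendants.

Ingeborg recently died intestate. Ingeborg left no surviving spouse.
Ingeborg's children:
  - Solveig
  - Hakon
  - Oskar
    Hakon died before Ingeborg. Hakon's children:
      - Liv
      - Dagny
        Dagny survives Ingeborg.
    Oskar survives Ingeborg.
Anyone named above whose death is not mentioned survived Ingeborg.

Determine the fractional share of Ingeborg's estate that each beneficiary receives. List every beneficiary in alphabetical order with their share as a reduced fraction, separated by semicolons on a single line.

Dagny 1/6; Liv 1/6; Oskar 1/3; Solveig 1/3

There is no surviving spouse, so the entire estate passes to Ingeborg's descendants per stirpes.
The estate is divided into 3 equal shares of 1/3 among Solveig, Hakon, Oskar.
Solveig is living and takes 1/3.
Hakon predeceased; the 1/3 allotted to Hakon's branch passes to Hakon's issue by representation.
The 1/3 is divided into 2 equal shares of 1/6 among Liv, Dagny.
Liv is living and takes 1/6.
Dagny is living and takes 1/6.
Oskar is living and takes 1/3.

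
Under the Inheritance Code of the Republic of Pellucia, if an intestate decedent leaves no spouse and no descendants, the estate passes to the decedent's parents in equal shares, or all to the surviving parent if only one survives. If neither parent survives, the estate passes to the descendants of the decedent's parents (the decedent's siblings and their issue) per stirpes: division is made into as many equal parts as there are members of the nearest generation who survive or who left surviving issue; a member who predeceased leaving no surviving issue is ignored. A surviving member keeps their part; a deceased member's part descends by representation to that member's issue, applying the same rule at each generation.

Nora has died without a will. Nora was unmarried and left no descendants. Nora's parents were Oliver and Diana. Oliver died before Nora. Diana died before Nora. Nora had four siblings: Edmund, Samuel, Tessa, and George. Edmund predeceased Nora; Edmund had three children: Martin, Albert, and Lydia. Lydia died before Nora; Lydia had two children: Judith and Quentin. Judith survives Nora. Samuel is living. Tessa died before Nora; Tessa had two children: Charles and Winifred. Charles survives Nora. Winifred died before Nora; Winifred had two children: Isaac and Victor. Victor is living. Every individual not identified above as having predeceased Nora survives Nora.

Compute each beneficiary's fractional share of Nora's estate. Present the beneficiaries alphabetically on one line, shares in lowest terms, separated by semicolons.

Neither parent survives and there are no descendants, so the estate passes to Nora's siblings and their issue per stirpes.
The estate is divided into 4 equal shares of 1/4 among Edmund, Samuel, Tessa, George.
Edmund predeceased; the 1/4 allotted to Edmund's branch passes to Edmund's issue by representation.
The 1/4 is divided into 3 equal shares of 1/12 among Martin, Albert, Lydia.
Martin is living and takes 1/12.
Albert is living and takes 1/12.
Lydia predeceased; the 1/12 allotted to Lydia's branch passes to Lydia's issue by representation.
The 1/12 is divided into 2 equal shares of 1/24 among Judith, Quentin.
Judith is living and takes 1/24.
Quentin is living and takes 1/24.
Samuel is living and takes 1/4.
Tessa predeceased; the 1/4 allotted to Tessa's branch passes to Tessa's issue by representation.
The 1/4 is divided into 2 equal shares of 1/8 among Charles, Winifred.
Charles is living and takes 1/8.
Winifred predeceased; the 1/8 allotted to Winifred's branch passes to Winifred's issue by representation.
The 1/8 is divided into 2 equal shares of 1/16 among Isaac, Victor.
Isaac is living and takes 1/16.
Victor is living and takes 1/16.
George is living and takes 1/4.

Albert 1/12; Charles 1/8; George 1/4; Isaac 1/16; Judith 1/24; Martin 1/12; Quentin 1/24; Samuel 1/4; Victor 1/16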